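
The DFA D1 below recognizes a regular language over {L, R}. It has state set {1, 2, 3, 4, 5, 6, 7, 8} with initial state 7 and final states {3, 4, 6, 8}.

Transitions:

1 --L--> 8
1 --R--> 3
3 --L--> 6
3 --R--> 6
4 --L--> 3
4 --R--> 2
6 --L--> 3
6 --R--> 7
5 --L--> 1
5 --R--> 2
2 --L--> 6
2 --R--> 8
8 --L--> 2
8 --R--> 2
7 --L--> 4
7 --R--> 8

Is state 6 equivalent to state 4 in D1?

Reachable states from the start: {2,3,4,6,7,8}. Unreachable: {1,5} — drop them.
P0 = {3,4,6,8} | {2,7}.
On input L, block {3,4,6,8} splits into {3,4,6} and {8}.
On input R, block {3,4,6} splits into {4,6} and {3}.
No further refinement is possible. Final partition (4 blocks): {4,6} | {2,7} | {8} | {3}.
6 and 4 lie in the same block of the stable partition, so they are equivalent — no string distinguishes them.

Yes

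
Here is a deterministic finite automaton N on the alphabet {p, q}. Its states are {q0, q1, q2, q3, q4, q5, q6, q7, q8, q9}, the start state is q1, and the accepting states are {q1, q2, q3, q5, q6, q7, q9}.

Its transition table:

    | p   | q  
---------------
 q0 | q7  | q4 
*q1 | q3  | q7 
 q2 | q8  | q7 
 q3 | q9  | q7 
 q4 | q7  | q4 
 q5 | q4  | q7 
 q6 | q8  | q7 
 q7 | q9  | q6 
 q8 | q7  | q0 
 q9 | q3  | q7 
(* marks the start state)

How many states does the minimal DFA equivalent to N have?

Reachable states from the start: {q0,q1,q3,q4,q6,q7,q8,q9}. Unreachable: {q2,q5} — drop them.
Start with accepting vs non-accepting: {q1,q3,q6,q7,q9} | {q0,q4,q8}.
On input p, block {q1,q3,q6,q7,q9} splits into {q1,q3,q7,q9} and {q6}.
Split {q1,q3,q7,q9} by δ(·,q) → {q1,q3,q9} and {q7}.
Stable partition: {q1,q3,q9} | {q0,q4,q8} | {q6} | {q7} — 4 equivalence classes.

4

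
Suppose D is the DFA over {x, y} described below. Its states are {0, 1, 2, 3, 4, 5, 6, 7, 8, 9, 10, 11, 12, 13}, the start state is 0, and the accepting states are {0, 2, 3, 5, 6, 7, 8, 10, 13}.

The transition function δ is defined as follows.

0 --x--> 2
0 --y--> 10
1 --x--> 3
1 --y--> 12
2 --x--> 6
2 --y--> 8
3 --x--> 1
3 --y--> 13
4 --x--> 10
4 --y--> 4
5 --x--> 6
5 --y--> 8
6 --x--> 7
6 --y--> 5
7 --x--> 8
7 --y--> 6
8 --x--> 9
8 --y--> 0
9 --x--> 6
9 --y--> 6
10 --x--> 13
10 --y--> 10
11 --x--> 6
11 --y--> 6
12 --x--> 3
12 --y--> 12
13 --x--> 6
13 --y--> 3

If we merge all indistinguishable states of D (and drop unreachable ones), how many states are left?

Reachable states from the start: {0,1,2,3,5,6,7,8,9,10,12,13}. Unreachable: {4,11} — drop them.
Start with accepting vs non-accepting: {0,2,3,5,6,7,8,10,13} | {1,9,12}.
Split {0,2,3,5,6,7,8,10,13} by δ(·,x) → {0,2,5,6,7,10,13} and {3,8}.
Refine {0,2,5,6,7,10,13} on symbol x: members go to different blocks, giving {0,2,5,6,10,13} and {7}.
Refine {0,2,5,6,10,13} on symbol x: members go to different blocks, giving {0,2,5,10,13} and {6}.
On input x, block {0,2,5,10,13} splits into {2,5,13} and {0,10}.
On input x, block {1,9,12} splits into {1,12} and {9}.
On input x, block {3,8} splits into {3} and {8}.
Split {2,5,13} by δ(·,y) → {2,5} and {13}.
On input x, block {0,10} splits into {0} and {10}.
No further refinement is possible. Final partition (10 blocks): {2,5} | {1,12} | {3} | {7} | {6} | {0} | {9} | {8} | {13} | {10}.

10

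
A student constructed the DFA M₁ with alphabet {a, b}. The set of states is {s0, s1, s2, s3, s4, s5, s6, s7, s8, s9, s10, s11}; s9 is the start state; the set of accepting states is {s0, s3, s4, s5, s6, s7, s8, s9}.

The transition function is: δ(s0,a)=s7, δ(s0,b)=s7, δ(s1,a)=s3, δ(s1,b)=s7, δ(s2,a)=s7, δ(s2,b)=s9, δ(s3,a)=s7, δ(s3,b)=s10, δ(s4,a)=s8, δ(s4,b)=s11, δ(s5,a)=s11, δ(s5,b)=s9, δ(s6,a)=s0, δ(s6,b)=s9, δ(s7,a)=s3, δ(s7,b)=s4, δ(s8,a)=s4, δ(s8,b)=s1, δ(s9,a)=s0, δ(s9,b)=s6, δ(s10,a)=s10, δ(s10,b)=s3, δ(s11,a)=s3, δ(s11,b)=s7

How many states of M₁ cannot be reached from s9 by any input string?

BFS from s9 reaches {s0, s1, s3, s4, s6, s7, s8, s9, s10, s11}; the 2 state(s) s2, s5 are never visited.

2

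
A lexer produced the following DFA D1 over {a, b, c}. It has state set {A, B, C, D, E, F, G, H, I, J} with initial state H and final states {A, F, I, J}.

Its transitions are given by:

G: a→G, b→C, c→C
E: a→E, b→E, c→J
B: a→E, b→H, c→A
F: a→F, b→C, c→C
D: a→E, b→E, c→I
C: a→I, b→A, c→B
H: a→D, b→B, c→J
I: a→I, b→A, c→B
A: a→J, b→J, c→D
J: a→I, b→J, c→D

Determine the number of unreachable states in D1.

3

No path from H leads to C, F, G; the other 7 states are all reachable.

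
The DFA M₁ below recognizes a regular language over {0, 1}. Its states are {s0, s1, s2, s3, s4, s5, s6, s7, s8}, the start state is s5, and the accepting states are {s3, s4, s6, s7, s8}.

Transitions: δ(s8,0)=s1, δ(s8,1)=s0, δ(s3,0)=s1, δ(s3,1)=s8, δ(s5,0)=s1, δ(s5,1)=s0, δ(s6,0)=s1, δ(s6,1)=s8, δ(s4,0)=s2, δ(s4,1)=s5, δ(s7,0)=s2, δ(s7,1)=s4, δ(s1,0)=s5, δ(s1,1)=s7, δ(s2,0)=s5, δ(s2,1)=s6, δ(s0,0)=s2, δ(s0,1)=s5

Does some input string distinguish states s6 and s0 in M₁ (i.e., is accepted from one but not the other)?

Yes

Reachable states from the start: {s0,s1,s2,s4,s5,s6,s7,s8}. Unreachable: {s3} — drop them.
P0 = {s4,s6,s7,s8} | {s0,s1,s2,s5}.
Split {s4,s6,s7,s8} by δ(·,1) → {s4,s8} and {s6,s7}.
On input 1, block {s0,s1,s2,s5} splits into {s0,s5} and {s1,s2}.
Stable partition: {s4,s8} | {s0,s5} | {s6,s7} | {s1,s2} — 4 equivalence classes.
s6 and s0 end up in different blocks, so they are distinguishable. For instance, the string 'ε' is accepted from only s6.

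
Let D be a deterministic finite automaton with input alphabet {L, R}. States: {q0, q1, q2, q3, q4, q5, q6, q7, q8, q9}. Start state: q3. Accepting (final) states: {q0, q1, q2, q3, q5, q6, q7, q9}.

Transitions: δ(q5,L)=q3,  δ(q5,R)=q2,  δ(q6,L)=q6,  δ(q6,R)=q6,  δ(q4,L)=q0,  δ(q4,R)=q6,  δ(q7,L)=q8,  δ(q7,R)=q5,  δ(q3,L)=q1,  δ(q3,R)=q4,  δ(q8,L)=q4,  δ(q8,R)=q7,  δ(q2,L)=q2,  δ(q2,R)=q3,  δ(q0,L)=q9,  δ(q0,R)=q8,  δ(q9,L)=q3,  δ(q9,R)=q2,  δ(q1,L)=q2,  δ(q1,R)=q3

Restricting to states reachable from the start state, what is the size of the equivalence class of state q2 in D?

2

All states are reachable from the start state.
P0 = {q0,q1,q2,q3,q5,q6,q7,q9} | {q4,q8}.
On input L, block {q0,q1,q2,q3,q5,q6,q7,q9} splits into {q0,q1,q2,q3,q5,q6,q9} and {q7}.
On input R, block {q0,q1,q2,q3,q5,q6,q9} splits into {q1,q2,q5,q6,q9} and {q0,q3}.
Split {q1,q2,q5,q6,q9} by δ(·,L) → {q1,q2,q6} and {q5,q9}.
Refine {q1,q2,q6} on symbol R: members go to different blocks, giving {q1,q2} and {q6}.
On input L, block {q4,q8} splits into {q4} and {q8}.
Split {q0,q3} by δ(·,L) → {q0} and {q3}.
The partition is now stable with 8 blocks: {q1,q2} | {q4} | {q7} | {q0} | {q5,q9} | {q6} | {q8} | {q3}.
State q2 belongs to the block {q1,q2}, which has 2 states.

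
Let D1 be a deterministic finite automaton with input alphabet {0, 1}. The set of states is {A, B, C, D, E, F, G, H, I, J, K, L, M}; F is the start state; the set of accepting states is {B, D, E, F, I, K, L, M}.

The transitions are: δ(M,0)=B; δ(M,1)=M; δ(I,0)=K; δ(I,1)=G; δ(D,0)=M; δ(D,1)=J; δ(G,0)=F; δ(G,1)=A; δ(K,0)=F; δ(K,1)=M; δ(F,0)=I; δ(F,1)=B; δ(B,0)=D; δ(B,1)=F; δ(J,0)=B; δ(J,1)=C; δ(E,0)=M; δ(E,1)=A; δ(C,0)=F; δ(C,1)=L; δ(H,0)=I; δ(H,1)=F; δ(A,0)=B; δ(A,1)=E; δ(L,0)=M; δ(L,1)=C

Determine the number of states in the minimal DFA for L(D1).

Reachable states from the start: {A,B,C,D,E,F,G,I,J,K,L,M}. Unreachable: {H} — drop them.
P0 = {B,D,E,F,I,K,L,M} | {A,C,G,J}.
Split {B,D,E,F,I,K,L,M} by δ(·,1) → {B,F,K,M} and {D,E,I,L}.
Split {B,F,K,M} by δ(·,0) → {B,F} and {K,M}.
Refine {A,C,G,J} on symbol 1: members go to different blocks, giving {A,C} and {G,J}.
Split {D,E,I,L} by δ(·,1) → {D,I} and {E,L}.
Stable partition: {B,F} | {A,C} | {D,I} | {K,M} | {G,J} | {E,L} — 6 equivalence classes.

6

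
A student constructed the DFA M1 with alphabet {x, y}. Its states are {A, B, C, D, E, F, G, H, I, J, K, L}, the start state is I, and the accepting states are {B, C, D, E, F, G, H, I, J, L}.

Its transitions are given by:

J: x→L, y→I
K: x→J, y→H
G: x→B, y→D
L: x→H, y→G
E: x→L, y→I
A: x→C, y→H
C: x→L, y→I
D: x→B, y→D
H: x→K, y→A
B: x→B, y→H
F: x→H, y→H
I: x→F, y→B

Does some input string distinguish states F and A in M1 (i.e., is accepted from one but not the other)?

First remove the unreachable states {E}; 11 states remain.
Start with accepting vs non-accepting: {B,C,D,F,G,H,I,J,L} | {A,K}.
Split {B,C,D,F,G,H,I,J,L} by δ(·,x) → {B,C,D,F,G,I,J,L} and {H}.
On input x, block {B,C,D,F,G,I,J,L} splits into {B,C,D,G,I,J} and {F,L}.
Split {B,C,D,G,I,J} by δ(·,x) → {B,D,G} and {C,I,J}.
Refine {B,D,G} on symbol y: members go to different blocks, giving {D,G} and {B}.
On input y, block {F,L} splits into {F} and {L}.
Split {C,I,J} by δ(·,x) → {C,J} and {I}.
Stable partition: {D,G} | {A,K} | {H} | {F} | {C,J} | {B} | {L} | {I} — 8 equivalence classes.
F and A end up in different blocks, so they are distinguishable. For instance, the string 'ε' is accepted from only F.

Yes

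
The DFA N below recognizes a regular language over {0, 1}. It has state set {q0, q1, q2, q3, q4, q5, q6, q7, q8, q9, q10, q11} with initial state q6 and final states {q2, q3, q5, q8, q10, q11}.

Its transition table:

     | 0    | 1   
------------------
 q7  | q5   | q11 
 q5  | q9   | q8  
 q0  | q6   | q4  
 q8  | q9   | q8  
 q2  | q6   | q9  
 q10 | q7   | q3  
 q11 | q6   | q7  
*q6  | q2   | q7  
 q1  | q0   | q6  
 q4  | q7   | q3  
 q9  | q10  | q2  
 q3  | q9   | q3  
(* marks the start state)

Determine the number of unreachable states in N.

No path from q6 leads to q0, q1, q4; the other 9 states are all reachable.

3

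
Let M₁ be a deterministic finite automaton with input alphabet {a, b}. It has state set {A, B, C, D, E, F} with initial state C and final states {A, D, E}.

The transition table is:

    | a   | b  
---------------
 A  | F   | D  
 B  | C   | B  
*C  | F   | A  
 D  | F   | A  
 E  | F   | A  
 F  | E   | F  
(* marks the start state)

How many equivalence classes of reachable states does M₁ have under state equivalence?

States {B} cannot be reached from the start state, so discard them.
P0 = {A,D,E} | {C,F}.
On input a, block {C,F} splits into {C} and {F}.
No further refinement is possible. Final partition (3 blocks): {A,D,E} | {C} | {F}.

3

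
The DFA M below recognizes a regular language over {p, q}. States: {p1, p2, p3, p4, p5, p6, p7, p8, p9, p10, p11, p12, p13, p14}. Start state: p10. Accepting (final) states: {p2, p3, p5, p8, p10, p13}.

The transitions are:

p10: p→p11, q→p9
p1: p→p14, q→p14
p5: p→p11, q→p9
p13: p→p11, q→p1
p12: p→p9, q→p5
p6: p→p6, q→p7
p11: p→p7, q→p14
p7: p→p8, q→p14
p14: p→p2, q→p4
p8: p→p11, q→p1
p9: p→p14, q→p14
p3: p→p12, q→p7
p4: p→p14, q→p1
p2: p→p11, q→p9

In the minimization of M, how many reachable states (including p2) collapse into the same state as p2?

First remove the unreachable states {p3,p5,p6,p12,p13}; 9 states remain.
Initial partition by acceptance: {p2,p8,p10} | {p1,p4,p7,p9,p11,p14}.
Refine {p1,p4,p7,p9,p11,p14} on symbol p: members go to different blocks, giving {p1,p4,p9,p11} and {p7,p14}.
Refine {p1,p4,p9,p11} on symbol q: members go to different blocks, giving {p1,p9,p11} and {p4}.
On input q, block {p7,p14} splits into {p7} and {p14}.
On input p, block {p1,p9,p11} splits into {p1,p9} and {p11}.
No further refinement is possible. Final partition (6 blocks): {p2,p8,p10} | {p1,p9} | {p7} | {p4} | {p14} | {p11}.
State p2 belongs to the block {p2,p8,p10}, which has 3 states.

3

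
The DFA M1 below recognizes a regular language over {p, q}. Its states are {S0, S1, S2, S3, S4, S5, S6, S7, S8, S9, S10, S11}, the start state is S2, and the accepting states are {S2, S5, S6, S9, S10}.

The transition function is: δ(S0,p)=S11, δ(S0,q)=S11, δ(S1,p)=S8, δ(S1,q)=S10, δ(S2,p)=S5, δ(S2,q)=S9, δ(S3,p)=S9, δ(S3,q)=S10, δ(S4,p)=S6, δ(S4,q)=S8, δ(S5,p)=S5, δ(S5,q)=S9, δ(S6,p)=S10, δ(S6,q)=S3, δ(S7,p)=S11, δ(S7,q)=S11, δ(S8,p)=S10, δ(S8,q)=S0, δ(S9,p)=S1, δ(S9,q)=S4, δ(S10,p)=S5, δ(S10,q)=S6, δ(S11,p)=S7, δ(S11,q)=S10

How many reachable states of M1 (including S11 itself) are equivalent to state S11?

All states are reachable from the start state.
Start with accepting vs non-accepting: {S2,S5,S6,S9,S10} | {S0,S1,S3,S4,S7,S8,S11}.
On input p, block {S2,S5,S6,S9,S10} splits into {S2,S5,S6,S10} and {S9}.
Split {S2,S5,S6,S10} by δ(·,q) → {S2,S5} and {S6} and {S10}.
On input p, block {S0,S1,S3,S4,S7,S8,S11} splits into {S0,S1,S7,S11} and {S3} and {S4} and {S8}.
Split {S0,S1,S7,S11} by δ(·,p) → {S0,S7,S11} and {S1}.
Split {S0,S7,S11} by δ(·,q) → {S0,S7} and {S11}.
No further refinement is possible. Final partition (10 blocks): {S2,S5} | {S0,S7} | {S9} | {S6} | {S10} | {S3} | {S4} | {S8} | {S1} | {S11}.
State S11 belongs to the block {S11}, which has 1 states.

1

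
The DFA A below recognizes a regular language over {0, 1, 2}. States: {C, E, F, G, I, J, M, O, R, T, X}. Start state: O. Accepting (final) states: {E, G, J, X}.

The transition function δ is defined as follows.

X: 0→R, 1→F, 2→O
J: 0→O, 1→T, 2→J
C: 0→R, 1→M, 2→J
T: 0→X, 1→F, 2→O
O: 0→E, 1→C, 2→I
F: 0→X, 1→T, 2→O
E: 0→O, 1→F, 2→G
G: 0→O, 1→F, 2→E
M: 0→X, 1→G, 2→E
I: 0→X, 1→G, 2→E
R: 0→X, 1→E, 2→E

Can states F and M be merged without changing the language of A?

No

P0 = {E,G,J,X} | {C,F,I,M,O,R,T}.
Split {E,G,J,X} by δ(·,2) → {E,G,J} and {X}.
Refine {C,F,I,M,O,R,T} on symbol 0: members go to different blocks, giving {F,I,M,R,T} and {C} and {O}.
On input 1, block {F,I,M,R,T} splits into {I,M,R} and {F,T}.
Stable partition: {E,G,J} | {I,M,R} | {X} | {C} | {O} | {F,T} — 6 equivalence classes.
F and M end up in different blocks, so they are distinguishable. For instance, the string '1' is accepted from only M.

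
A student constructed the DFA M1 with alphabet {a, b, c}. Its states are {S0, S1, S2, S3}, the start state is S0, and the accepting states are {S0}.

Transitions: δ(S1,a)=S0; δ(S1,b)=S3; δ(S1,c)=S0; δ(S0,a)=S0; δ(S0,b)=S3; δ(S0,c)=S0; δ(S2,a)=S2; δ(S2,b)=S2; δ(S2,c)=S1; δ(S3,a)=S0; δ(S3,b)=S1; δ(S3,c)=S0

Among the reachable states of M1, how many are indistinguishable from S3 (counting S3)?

First remove the unreachable states {S2}; 3 states remain.
Start with accepting vs non-accepting: {S0} | {S1,S3}.
No further refinement is possible. Final partition (2 blocks): {S0} | {S1,S3}.
State S3 belongs to the block {S1,S3}, which has 2 states.

2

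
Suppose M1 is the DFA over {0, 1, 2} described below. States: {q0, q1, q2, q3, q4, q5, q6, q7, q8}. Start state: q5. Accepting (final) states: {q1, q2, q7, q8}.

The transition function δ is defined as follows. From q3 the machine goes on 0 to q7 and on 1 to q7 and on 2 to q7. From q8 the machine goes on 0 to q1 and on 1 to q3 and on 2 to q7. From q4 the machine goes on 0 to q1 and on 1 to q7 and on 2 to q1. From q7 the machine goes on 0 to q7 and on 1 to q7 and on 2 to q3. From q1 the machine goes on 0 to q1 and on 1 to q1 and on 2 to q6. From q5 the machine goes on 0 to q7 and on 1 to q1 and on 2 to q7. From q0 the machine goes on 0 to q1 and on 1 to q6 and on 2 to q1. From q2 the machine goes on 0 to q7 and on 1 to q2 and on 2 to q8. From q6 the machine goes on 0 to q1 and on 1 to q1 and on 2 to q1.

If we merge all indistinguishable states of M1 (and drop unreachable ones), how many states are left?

First remove the unreachable states {q0,q2,q4,q8}; 5 states remain.
P0 = {q1,q7} | {q3,q5,q6}.
Stable partition: {q1,q7} | {q3,q5,q6} — 2 equivalence classes.

2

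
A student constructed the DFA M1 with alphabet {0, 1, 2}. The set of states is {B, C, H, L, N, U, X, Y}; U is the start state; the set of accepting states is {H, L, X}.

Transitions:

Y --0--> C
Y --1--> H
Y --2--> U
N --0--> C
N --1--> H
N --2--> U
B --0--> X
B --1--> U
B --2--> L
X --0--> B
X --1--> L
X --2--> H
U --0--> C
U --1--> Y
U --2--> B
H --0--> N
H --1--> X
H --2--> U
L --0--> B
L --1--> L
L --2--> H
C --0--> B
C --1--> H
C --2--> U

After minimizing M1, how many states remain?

Every state is reachable, so we keep all 8.
Start with accepting vs non-accepting: {H,L,X} | {B,C,N,U,Y}.
Split {H,L,X} by δ(·,2) → {L,X} and {H}.
On input 0, block {B,C,N,U,Y} splits into {C,N,U,Y} and {B}.
On input 0, block {C,N,U,Y} splits into {N,U,Y} and {C}.
Refine {N,U,Y} on symbol 1: members go to different blocks, giving {N,Y} and {U}.
No further refinement is possible. Final partition (6 blocks): {L,X} | {N,Y} | {H} | {B} | {C} | {U}.

6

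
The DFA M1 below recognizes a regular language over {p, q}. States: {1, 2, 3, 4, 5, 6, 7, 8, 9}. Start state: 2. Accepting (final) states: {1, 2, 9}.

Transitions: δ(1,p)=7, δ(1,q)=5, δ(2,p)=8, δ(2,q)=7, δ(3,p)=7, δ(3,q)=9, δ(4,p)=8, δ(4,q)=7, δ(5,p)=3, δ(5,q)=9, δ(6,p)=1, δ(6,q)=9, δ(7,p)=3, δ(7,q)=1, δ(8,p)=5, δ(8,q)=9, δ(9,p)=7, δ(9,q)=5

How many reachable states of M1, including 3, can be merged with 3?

Reachable states from the start: {1,2,3,5,7,8,9}. Unreachable: {4,6} — drop them.
Start with accepting vs non-accepting: {1,2,9} | {3,5,7,8}.
Stable partition: {1,2,9} | {3,5,7,8} — 2 equivalence classes.
The equivalence class containing 3 is {3,5,7,8}, of size 4.

4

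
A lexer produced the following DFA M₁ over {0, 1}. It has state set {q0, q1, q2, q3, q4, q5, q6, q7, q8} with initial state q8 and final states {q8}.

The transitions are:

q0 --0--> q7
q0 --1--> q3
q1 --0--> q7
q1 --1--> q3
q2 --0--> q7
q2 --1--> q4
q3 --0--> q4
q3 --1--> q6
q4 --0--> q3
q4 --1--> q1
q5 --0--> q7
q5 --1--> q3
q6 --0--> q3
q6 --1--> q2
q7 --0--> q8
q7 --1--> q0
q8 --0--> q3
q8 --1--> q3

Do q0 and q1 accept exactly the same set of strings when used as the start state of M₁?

First remove the unreachable states {q5}; 8 states remain.
Start with accepting vs non-accepting: {q8} | {q0,q1,q2,q3,q4,q6,q7}.
Split {q0,q1,q2,q3,q4,q6,q7} by δ(·,0) → {q0,q1,q2,q3,q4,q6} and {q7}.
Refine {q0,q1,q2,q3,q4,q6} on symbol 0: members go to different blocks, giving {q0,q1,q2} and {q3,q4,q6}.
Refine {q3,q4,q6} on symbol 1: members go to different blocks, giving {q4,q6} and {q3}.
Refine {q0,q1,q2} on symbol 1: members go to different blocks, giving {q0,q1} and {q2}.
On input 1, block {q4,q6} splits into {q4} and {q6}.
No further refinement is possible. Final partition (7 blocks): {q8} | {q0,q1} | {q7} | {q4} | {q3} | {q2} | {q6}.
q0 and q1 lie in the same block of the stable partition, so they are equivalent — no string distinguishes them.

Yes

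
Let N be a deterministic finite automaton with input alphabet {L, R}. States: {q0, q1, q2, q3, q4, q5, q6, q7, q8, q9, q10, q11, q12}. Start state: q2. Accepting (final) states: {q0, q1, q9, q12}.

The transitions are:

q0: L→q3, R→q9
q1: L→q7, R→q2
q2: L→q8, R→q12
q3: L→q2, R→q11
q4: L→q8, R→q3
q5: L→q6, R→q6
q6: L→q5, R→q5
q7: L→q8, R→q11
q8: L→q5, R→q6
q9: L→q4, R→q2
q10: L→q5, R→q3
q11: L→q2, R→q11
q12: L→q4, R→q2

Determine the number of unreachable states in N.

Starting at q2 and following transitions, the reachable set is {q2, q3, q4, q5, q6, q8, q11, q12}. That leaves q0, q1, q7, q9, q10 unreachable — 5 in total.

5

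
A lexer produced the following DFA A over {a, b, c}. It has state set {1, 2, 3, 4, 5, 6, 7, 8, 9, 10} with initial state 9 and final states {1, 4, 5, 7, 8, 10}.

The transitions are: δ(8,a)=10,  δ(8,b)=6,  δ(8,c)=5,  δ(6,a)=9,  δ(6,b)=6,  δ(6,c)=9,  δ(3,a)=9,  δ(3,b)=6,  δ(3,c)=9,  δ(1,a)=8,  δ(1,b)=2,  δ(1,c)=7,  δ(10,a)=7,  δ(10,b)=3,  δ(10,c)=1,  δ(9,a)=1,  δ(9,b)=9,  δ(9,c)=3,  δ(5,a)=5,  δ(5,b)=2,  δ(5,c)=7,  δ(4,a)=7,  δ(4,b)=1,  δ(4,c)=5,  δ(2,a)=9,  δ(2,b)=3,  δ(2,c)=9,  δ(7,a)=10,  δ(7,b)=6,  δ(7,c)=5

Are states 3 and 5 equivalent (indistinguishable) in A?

Reachable states from the start: {1,2,3,5,6,7,8,9,10}. Unreachable: {4} — drop them.
Initial partition by acceptance: {1,5,7,8,10} | {2,3,6,9}.
On input a, block {2,3,6,9} splits into {2,3,6} and {9}.
The partition is now stable with 3 blocks: {1,5,7,8,10} | {2,3,6} | {9}.
3 and 5 end up in different blocks, so they are distinguishable. For instance, the string 'ε' is accepted from only 5.

No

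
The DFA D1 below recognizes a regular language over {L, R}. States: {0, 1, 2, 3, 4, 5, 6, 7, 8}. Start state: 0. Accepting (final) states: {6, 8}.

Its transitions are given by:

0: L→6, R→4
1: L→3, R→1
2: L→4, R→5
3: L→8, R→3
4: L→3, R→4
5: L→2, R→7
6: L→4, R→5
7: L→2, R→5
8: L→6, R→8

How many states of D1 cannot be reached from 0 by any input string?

1

BFS from 0 reaches {0, 2, 3, 4, 5, 6, 7, 8}; the 1 state(s) 1 are never visited.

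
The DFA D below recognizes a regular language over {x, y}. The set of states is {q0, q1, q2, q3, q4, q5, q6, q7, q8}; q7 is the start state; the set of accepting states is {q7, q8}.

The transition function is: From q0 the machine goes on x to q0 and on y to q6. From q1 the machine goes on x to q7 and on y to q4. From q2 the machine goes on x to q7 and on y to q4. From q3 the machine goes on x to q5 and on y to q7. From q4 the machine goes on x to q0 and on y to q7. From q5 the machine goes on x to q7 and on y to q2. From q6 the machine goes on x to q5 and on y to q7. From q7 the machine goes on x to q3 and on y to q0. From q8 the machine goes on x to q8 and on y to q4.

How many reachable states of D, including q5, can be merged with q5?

States {q1,q8} cannot be reached from the start state, so discard them.
Initial partition by acceptance: {q7} | {q0,q2,q3,q4,q5,q6}.
On input x, block {q0,q2,q3,q4,q5,q6} splits into {q0,q3,q4,q6} and {q2,q5}.
Refine {q0,q3,q4,q6} on symbol x: members go to different blocks, giving {q0,q4} and {q3,q6}.
On input y, block {q0,q4} splits into {q0} and {q4}.
Refine {q2,q5} on symbol y: members go to different blocks, giving {q2} and {q5}.
The partition is now stable with 6 blocks: {q7} | {q0} | {q2} | {q3,q6} | {q4} | {q5}.
State q5 belongs to the block {q5}, which has 1 states.

1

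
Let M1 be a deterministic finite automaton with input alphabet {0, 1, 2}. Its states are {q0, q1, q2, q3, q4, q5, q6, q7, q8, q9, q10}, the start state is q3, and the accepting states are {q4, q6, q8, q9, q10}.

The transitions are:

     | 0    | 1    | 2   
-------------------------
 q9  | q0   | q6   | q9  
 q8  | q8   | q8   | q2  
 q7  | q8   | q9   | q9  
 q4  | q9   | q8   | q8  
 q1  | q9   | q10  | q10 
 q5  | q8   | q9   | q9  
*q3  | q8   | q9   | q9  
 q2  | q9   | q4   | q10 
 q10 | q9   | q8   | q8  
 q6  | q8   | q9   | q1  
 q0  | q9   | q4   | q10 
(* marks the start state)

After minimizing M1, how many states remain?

6

Reachable states from the start: {q0,q1,q2,q3,q4,q6,q8,q9,q10}. Unreachable: {q5,q7} — drop them.
P0 = {q4,q6,q8,q9,q10} | {q0,q1,q2,q3}.
Refine {q4,q6,q8,q9,q10} on symbol 0: members go to different blocks, giving {q4,q6,q8,q10} and {q9}.
Split {q4,q6,q8,q10} by δ(·,0) → {q4,q10} and {q6,q8}.
Split {q0,q1,q2,q3} by δ(·,0) → {q0,q1,q2} and {q3}.
Refine {q6,q8} on symbol 1: members go to different blocks, giving {q6} and {q8}.
No further refinement is possible. Final partition (6 blocks): {q4,q10} | {q0,q1,q2} | {q9} | {q6} | {q3} | {q8}.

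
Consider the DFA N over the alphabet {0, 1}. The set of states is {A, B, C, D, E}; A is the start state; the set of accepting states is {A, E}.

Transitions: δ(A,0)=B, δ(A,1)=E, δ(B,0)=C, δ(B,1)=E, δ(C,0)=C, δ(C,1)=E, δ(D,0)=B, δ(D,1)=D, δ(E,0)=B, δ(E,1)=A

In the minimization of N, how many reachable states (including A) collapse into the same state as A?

2

Reachable states from the start: {A,B,C,E}. Unreachable: {D} — drop them.
Start with accepting vs non-accepting: {A,E} | {B,C}.
Stable partition: {A,E} | {B,C} — 2 equivalence classes.
The equivalence class containing A is {A,E}, of size 2.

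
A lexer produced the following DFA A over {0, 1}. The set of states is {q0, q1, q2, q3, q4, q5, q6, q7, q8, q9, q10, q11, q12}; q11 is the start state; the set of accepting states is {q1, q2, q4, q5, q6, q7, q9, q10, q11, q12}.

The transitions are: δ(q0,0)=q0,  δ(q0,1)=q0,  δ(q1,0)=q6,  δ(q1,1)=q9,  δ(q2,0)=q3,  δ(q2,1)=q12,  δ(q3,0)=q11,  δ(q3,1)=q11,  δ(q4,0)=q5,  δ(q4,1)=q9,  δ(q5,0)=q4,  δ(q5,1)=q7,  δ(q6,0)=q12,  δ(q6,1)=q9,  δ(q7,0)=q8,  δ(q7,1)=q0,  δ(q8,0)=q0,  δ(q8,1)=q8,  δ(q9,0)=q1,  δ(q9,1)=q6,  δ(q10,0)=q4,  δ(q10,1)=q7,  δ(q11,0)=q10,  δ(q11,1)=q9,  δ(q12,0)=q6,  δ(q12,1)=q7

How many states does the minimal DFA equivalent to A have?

6

Reachable states from the start: {q0,q1,q4,q5,q6,q7,q8,q9,q10,q11,q12}. Unreachable: {q2,q3} — drop them.
Start with accepting vs non-accepting: {q1,q4,q5,q6,q7,q9,q10,q11,q12} | {q0,q8}.
Split {q1,q4,q5,q6,q7,q9,q10,q11,q12} by δ(·,0) → {q1,q4,q5,q6,q9,q10,q11,q12} and {q7}.
Split {q1,q4,q5,q6,q9,q10,q11,q12} by δ(·,1) → {q1,q4,q6,q9,q11} and {q5,q10,q12}.
On input 0, block {q1,q4,q6,q9,q11} splits into {q4,q6,q11} and {q1,q9}.
On input 0, block {q1,q9} splits into {q1} and {q9}.
Stable partition: {q4,q6,q11} | {q0,q8} | {q7} | {q5,q10,q12} | {q1} | {q9} — 6 equivalence classes.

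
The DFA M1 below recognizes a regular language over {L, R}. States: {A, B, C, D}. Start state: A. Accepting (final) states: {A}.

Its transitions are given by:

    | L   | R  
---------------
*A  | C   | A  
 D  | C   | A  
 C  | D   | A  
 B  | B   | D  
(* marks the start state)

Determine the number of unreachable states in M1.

BFS from A reaches {A, C, D}; the 1 state(s) B are never visited.

1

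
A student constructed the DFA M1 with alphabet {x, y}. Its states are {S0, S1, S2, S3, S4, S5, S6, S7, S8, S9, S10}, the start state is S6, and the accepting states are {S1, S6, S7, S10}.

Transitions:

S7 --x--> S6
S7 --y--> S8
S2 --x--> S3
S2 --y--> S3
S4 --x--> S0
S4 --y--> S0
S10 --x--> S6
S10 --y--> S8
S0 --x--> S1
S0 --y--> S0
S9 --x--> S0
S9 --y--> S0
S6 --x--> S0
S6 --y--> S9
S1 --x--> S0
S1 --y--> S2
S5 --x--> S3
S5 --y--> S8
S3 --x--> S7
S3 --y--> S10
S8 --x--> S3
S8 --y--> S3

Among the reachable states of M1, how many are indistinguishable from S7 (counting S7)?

2

States {S4,S5} cannot be reached from the start state, so discard them.
Initial partition by acceptance: {S1,S6,S7,S10} | {S0,S2,S3,S8,S9}.
Split {S1,S6,S7,S10} by δ(·,x) → {S1,S6} and {S7,S10}.
Refine {S0,S2,S3,S8,S9} on symbol x: members go to different blocks, giving {S2,S8,S9} and {S0} and {S3}.
On input x, block {S2,S8,S9} splits into {S2,S8} and {S9}.
Split {S1,S6} by δ(·,y) → {S1} and {S6}.
The partition is now stable with 7 blocks: {S1} | {S2,S8} | {S7,S10} | {S0} | {S3} | {S9} | {S6}.
State S7 belongs to the block {S7,S10}, which has 2 states.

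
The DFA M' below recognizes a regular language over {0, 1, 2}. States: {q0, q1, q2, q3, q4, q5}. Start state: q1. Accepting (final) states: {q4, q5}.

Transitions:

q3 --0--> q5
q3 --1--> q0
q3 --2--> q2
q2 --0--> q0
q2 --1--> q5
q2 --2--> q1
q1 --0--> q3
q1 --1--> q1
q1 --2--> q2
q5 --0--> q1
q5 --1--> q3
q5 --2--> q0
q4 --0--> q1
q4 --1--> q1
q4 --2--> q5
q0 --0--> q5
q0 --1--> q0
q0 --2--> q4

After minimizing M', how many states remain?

6

Initial partition by acceptance: {q4,q5} | {q0,q1,q2,q3}.
On input 2, block {q4,q5} splits into {q4} and {q5}.
On input 0, block {q0,q1,q2,q3} splits into {q0,q3} and {q1,q2}.
Refine {q0,q3} on symbol 2: members go to different blocks, giving {q0} and {q3}.
On input 0, block {q1,q2} splits into {q1} and {q2}.
No further refinement is possible. Final partition (6 blocks): {q4} | {q0} | {q5} | {q1} | {q3} | {q2}.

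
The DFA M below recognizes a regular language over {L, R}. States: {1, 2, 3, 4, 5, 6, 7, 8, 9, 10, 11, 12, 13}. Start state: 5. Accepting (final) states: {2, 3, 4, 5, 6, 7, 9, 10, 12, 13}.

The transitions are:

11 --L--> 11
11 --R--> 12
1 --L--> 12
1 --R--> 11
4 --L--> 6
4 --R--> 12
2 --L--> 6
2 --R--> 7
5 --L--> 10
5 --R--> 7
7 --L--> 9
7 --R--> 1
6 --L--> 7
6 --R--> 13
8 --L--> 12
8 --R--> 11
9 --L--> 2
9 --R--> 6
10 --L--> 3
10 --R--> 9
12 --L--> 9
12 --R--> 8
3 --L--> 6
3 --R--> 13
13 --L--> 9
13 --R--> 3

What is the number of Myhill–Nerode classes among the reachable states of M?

10

First remove the unreachable states {4}; 12 states remain.
Start with accepting vs non-accepting: {2,3,5,6,7,9,10,12,13} | {1,8,11}.
Split {2,3,5,6,7,9,10,12,13} by δ(·,R) → {2,3,5,6,9,10,13} and {7,12}.
Split {2,3,5,6,9,10,13} by δ(·,L) → {2,3,5,9,10,13} and {6}.
On input L, block {2,3,5,9,10,13} splits into {5,9,10,13} and {2,3}.
Refine {5,9,10,13} on symbol L: members go to different blocks, giving {5,13} and {9,10}.
Refine {5,13} on symbol R: members go to different blocks, giving {5} and {13}.
Split {1,8,11} by δ(·,L) → {1,8} and {11}.
Refine {2,3} on symbol R: members go to different blocks, giving {2} and {3}.
Split {9,10} by δ(·,L) → {9} and {10}.
The partition is now stable with 10 blocks: {5} | {1,8} | {7,12} | {6} | {2} | {9} | {13} | {11} | {3} | {10}.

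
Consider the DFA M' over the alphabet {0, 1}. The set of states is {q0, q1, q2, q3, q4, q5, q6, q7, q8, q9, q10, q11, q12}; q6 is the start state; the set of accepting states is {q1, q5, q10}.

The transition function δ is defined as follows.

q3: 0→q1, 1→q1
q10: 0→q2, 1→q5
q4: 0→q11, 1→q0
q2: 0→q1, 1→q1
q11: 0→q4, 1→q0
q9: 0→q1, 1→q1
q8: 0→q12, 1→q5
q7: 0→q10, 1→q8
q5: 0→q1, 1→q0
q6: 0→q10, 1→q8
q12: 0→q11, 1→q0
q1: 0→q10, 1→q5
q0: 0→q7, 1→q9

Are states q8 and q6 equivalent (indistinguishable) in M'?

First remove the unreachable states {q3}; 12 states remain.
Initial partition by acceptance: {q1,q5,q10} | {q0,q2,q4,q6,q7,q8,q9,q11,q12}.
On input 0, block {q1,q5,q10} splits into {q1,q5} and {q10}.
Refine {q1,q5} on symbol 0: members go to different blocks, giving {q1} and {q5}.
Split {q0,q2,q4,q6,q7,q8,q9,q11,q12} by δ(·,0) → {q0,q4,q8,q11,q12} and {q2,q9} and {q6,q7}.
Split {q0,q4,q8,q11,q12} by δ(·,0) → {q4,q8,q11,q12} and {q0}.
On input 1, block {q4,q8,q11,q12} splits into {q4,q11,q12} and {q8}.
The partition is now stable with 8 blocks: {q1} | {q4,q11,q12} | {q10} | {q5} | {q2,q9} | {q6,q7} | {q0} | {q8}.
q8 and q6 end up in different blocks, so they are distinguishable. For instance, the string '0' is accepted from only q6.

No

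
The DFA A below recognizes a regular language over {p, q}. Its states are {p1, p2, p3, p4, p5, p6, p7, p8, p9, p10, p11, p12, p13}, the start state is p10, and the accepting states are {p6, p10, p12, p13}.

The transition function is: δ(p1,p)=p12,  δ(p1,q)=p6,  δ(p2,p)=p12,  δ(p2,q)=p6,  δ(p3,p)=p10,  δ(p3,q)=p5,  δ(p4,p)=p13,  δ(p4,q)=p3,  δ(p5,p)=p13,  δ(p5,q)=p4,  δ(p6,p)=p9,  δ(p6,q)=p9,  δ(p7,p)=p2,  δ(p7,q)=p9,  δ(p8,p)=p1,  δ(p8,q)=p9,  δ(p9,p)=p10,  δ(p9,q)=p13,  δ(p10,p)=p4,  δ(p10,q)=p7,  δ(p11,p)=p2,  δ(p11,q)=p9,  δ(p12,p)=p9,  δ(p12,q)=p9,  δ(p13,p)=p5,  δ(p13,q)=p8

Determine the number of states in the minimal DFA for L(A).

6

Reachable states from the start: {p1,p2,p3,p4,p5,p6,p7,p8,p9,p10,p12,p13}. Unreachable: {p11} — drop them.
Start with accepting vs non-accepting: {p6,p10,p12,p13} | {p1,p2,p3,p4,p5,p7,p8,p9}.
Refine {p1,p2,p3,p4,p5,p7,p8,p9} on symbol p: members go to different blocks, giving {p1,p2,p3,p4,p5,p9} and {p7,p8}.
Split {p6,p10,p12,p13} by δ(·,q) → {p6,p12} and {p10,p13}.
Refine {p1,p2,p3,p4,p5,p9} on symbol p: members go to different blocks, giving {p3,p4,p5,p9} and {p1,p2}.
On input q, block {p3,p4,p5,p9} splits into {p3,p4,p5} and {p9}.
The partition is now stable with 6 blocks: {p6,p12} | {p3,p4,p5} | {p7,p8} | {p10,p13} | {p1,p2} | {p9}.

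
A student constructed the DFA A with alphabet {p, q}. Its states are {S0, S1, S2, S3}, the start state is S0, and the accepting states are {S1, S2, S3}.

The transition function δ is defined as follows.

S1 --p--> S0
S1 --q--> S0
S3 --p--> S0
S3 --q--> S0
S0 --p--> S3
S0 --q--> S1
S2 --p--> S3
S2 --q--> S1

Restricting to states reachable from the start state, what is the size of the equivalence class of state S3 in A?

2

States {S2} cannot be reached from the start state, so discard them.
P0 = {S1,S3} | {S0}.
No further refinement is possible. Final partition (2 blocks): {S1,S3} | {S0}.
State S3 belongs to the block {S1,S3}, which has 2 states.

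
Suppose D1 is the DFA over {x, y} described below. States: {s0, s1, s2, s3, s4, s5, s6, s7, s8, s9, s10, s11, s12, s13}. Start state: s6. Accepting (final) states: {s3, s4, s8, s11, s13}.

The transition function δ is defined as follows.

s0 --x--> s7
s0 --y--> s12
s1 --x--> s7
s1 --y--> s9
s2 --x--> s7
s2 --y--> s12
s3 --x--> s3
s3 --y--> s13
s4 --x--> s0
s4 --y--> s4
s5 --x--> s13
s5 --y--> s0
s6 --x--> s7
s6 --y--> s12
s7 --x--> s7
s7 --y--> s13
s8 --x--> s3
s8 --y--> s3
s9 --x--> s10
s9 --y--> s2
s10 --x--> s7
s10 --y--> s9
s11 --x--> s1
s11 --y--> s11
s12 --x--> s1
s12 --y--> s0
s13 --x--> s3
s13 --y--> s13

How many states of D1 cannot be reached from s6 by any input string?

4

No path from s6 leads to s4, s5, s8, s11; the other 10 states are all reachable.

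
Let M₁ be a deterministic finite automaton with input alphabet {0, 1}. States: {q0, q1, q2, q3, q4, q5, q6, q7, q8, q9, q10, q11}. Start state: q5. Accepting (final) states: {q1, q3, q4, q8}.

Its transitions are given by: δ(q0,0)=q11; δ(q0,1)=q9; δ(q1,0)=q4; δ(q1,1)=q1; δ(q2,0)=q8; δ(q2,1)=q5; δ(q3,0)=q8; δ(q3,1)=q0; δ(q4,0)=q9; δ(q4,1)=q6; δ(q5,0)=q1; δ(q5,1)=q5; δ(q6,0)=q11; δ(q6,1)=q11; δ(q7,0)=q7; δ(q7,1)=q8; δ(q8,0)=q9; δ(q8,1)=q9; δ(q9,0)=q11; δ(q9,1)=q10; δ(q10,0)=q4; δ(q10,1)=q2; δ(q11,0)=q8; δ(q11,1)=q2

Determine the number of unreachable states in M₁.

No path from q5 leads to q0, q3, q7; the other 9 states are all reachable.

3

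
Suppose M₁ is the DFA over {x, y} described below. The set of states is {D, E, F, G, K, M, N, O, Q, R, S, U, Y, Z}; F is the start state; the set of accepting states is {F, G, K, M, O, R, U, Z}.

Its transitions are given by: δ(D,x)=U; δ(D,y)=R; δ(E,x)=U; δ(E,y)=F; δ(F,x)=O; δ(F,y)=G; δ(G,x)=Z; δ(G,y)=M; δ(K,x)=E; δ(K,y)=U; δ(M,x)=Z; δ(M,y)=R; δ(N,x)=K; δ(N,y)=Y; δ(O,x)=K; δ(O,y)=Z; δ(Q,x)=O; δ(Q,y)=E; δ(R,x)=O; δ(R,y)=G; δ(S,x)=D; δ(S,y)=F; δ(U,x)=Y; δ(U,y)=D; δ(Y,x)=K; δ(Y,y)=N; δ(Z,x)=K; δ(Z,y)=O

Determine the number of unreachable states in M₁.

Starting at F and following transitions, the reachable set is {D, E, F, G, K, M, N, O, R, U, Y, Z}. That leaves Q, S unreachable — 2 in total.

2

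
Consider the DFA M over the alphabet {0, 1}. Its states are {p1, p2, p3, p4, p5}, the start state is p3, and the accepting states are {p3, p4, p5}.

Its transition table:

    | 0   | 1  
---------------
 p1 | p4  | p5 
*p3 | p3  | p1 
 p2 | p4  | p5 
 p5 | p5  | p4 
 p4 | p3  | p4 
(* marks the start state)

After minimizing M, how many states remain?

4

States {p2} cannot be reached from the start state, so discard them.
Start with accepting vs non-accepting: {p3,p4,p5} | {p1}.
Split {p3,p4,p5} by δ(·,1) → {p4,p5} and {p3}.
On input 0, block {p4,p5} splits into {p4} and {p5}.
The partition is now stable with 4 blocks: {p4} | {p1} | {p3} | {p5}.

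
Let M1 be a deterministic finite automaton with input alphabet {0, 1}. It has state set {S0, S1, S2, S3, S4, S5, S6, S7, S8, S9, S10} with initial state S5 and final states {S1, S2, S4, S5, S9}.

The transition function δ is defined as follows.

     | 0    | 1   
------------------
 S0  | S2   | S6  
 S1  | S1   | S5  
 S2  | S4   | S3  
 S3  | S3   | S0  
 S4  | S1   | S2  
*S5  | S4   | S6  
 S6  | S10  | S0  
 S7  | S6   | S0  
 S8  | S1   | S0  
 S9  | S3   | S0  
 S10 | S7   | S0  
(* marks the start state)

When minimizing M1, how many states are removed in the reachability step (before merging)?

2

No path from S5 leads to S8, S9; the other 9 states are all reachable.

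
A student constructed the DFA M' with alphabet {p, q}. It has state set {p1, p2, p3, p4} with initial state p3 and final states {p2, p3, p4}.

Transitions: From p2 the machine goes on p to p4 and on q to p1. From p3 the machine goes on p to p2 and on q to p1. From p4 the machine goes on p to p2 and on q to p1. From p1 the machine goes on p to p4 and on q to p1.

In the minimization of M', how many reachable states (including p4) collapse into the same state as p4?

3

Start with accepting vs non-accepting: {p2,p3,p4} | {p1}.
No further refinement is possible. Final partition (2 blocks): {p2,p3,p4} | {p1}.
State p4 belongs to the block {p2,p3,p4}, which has 3 states.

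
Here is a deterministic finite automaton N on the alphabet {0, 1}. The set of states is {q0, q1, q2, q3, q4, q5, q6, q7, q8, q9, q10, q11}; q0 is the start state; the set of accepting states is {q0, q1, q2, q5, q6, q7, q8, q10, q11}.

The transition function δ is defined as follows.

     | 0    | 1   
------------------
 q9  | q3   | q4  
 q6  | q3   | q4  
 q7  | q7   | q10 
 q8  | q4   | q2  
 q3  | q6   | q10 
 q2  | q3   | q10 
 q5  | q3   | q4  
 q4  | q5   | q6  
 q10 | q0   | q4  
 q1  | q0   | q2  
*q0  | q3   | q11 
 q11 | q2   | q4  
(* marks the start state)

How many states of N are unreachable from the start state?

4

BFS from q0 reaches {q0, q2, q3, q4, q5, q6, q10, q11}; the 4 state(s) q1, q7, q8, q9 are never visited.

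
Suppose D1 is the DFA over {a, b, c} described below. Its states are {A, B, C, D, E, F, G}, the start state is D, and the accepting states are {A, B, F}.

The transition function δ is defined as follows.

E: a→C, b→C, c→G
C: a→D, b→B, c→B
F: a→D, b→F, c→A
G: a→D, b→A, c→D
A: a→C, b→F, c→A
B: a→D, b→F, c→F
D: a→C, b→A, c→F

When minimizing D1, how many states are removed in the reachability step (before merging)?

2

Starting at D and following transitions, the reachable set is {A, B, C, D, F}. That leaves E, G unreachable — 2 in total.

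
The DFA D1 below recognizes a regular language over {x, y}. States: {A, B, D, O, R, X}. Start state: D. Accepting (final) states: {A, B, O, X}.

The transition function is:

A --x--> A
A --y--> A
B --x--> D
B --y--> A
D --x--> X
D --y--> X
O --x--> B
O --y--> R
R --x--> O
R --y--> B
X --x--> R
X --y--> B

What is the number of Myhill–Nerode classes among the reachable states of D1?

6

All states are reachable from the start state.
P0 = {A,B,O,X} | {D,R}.
On input x, block {A,B,O,X} splits into {B,X} and {A,O}.
Refine {B,X} on symbol y: members go to different blocks, giving {B} and {X}.
On input x, block {D,R} splits into {D} and {R}.
Refine {A,O} on symbol x: members go to different blocks, giving {O} and {A}.
The partition is now stable with 6 blocks: {B} | {D} | {O} | {X} | {R} | {A}.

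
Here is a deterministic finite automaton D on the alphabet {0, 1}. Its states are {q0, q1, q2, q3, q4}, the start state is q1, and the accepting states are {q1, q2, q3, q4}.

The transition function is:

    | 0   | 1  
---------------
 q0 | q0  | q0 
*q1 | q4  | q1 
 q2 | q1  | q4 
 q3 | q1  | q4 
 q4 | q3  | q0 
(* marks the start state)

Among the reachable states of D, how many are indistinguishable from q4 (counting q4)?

1

First remove the unreachable states {q2}; 4 states remain.
Start with accepting vs non-accepting: {q1,q3,q4} | {q0}.
Refine {q1,q3,q4} on symbol 1: members go to different blocks, giving {q1,q3} and {q4}.
Split {q1,q3} by δ(·,0) → {q1} and {q3}.
Stable partition: {q1} | {q0} | {q4} | {q3} — 4 equivalence classes.
The equivalence class containing q4 is {q4}, of size 1.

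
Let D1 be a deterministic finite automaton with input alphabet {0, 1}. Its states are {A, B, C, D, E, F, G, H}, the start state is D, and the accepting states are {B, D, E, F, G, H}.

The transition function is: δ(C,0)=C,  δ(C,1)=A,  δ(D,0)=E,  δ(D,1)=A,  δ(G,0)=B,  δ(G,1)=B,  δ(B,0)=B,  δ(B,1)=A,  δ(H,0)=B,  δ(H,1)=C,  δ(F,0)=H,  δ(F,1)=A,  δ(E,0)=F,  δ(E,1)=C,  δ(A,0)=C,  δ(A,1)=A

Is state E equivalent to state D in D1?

States {G} cannot be reached from the start state, so discard them.
Start with accepting vs non-accepting: {B,D,E,F,H} | {A,C}.
Stable partition: {B,D,E,F,H} | {A,C} — 2 equivalence classes.
E and D lie in the same block of the stable partition, so they are equivalent — no string distinguishes them.

Yes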